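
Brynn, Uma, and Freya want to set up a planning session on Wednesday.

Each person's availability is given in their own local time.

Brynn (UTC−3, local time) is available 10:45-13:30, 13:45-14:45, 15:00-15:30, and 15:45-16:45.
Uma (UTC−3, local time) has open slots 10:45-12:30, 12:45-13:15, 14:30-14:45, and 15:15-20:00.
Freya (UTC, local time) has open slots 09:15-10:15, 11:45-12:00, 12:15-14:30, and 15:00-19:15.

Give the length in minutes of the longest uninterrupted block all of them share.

45 minutes

Brynn → UTC: 13:45–16:30, 16:45–17:45, 18:00–18:30, 18:45–19:45.
Uma → UTC: 13:45–15:30, 15:45–16:15, 17:30–17:45, 18:15–23:00.
Freya → UTC: 09:15–10:15, 11:45–12:00, 12:15–14:30, 15:00–19:15.
Brynn ∩ Uma: 13:45–15:30, 15:45–16:15, 17:30–17:45, 18:15–18:30, 18:45–19:45.
Brynn ∩ Uma ∩ Freya: 13:45–14:30, 15:00–15:30, 15:45–16:15, 17:30–17:45, 18:15–18:30, 18:45–19:15.
Common window lengths: 45, 30, 30, 15, 15, 30 min; longest is 45.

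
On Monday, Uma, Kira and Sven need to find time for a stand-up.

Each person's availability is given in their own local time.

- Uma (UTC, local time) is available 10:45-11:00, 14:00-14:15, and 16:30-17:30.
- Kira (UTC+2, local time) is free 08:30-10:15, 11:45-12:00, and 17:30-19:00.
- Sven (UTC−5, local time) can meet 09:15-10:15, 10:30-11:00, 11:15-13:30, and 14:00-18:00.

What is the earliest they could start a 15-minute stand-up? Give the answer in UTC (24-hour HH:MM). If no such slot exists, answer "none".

16:30

Uma → UTC: 10:45–11:00, 14:00–14:15, 16:30–17:30.
Kira → UTC: 06:30–08:15, 09:45–10:00, 15:30–17:00.
Sven → UTC: 14:15–15:15, 15:30–16:00, 16:15–18:30, 19:00–23:00.
Uma ∩ Kira: 16:30–17:00.
Uma ∩ Kira ∩ Sven: 16:30–17:00.
Windows ≥ 15 min: 16:30–17:00.
Earliest such window starts at 16:30.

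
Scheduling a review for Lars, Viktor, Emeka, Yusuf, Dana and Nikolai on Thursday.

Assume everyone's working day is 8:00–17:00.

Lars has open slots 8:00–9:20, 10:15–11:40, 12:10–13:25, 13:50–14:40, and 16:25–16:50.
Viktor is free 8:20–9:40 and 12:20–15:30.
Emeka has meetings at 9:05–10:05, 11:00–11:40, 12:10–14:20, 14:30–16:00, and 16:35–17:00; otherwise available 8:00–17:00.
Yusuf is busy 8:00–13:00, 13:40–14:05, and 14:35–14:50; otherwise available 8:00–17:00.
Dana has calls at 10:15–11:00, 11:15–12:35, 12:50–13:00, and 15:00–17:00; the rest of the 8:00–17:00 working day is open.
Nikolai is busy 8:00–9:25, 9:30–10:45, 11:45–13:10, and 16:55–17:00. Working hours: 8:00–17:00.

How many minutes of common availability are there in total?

Emeka free within 08:00–17:00: 08:00–09:05, 10:05–11:00, 11:40–12:10, 14:20–14:30, 16:00–16:35.
Yusuf free within 08:00–17:00: 13:00–13:40, 14:05–14:35, 14:50–17:00.
Dana free within 08:00–17:00: 08:00–10:15, 11:00–11:15, 12:35–12:50, 13:00–15:00.
Nikolai free within 08:00–17:00: 09:25–09:30, 10:45–11:45, 13:10–16:55.
Lars ∩ Viktor: 08:20–09:20, 12:20–13:25, 13:50–14:40.
Lars ∩ Viktor ∩ Emeka: 08:20–09:05, 14:20–14:30.
Lars ∩ Viktor ∩ Emeka ∩ Yusuf: 14:20–14:30.
Lars ∩ Viktor ∩ Emeka ∩ Yusuf ∩ Dana: 14:20–14:30.
Lars ∩ Viktor ∩ Emeka ∩ Yusuf ∩ Dana ∩ Nikolai: 14:20–14:30.
Total common minutes: 10.

10 minutes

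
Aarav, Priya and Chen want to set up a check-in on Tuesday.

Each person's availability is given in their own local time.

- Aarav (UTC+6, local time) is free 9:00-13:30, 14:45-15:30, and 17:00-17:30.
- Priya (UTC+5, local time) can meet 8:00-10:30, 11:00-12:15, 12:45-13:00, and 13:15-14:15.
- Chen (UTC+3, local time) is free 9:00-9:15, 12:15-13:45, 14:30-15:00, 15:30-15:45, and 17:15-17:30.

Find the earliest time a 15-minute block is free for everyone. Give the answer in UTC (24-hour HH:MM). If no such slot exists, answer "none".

06:00

Aarav → UTC: 03:00–07:30, 08:45–09:30, 11:00–11:30.
Priya → UTC: 03:00–05:30, 06:00–07:15, 07:45–08:00, 08:15–09:15.
Chen → UTC: 06:00–06:15, 09:15–10:45, 11:30–12:00, 12:30–12:45, 14:15–14:30.
Aarav ∩ Priya: 03:00–05:30, 06:00–07:15, 08:45–09:15.
Aarav ∩ Priya ∩ Chen: 06:00–06:15.
Windows ≥ 15 min: 06:00–06:15.
Earliest such window starts at 06:00.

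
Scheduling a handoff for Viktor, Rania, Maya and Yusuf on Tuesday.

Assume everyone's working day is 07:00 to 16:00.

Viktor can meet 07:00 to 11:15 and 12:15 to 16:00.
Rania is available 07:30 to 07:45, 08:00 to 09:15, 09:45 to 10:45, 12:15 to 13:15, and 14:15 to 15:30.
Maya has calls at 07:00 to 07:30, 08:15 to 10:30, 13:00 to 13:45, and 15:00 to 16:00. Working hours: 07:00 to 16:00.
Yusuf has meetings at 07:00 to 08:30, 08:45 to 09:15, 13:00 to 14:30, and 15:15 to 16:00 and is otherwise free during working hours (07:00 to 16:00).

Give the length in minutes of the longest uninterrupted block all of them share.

45 minutes

Maya free within 07:00–16:00: 07:30–08:15, 10:30–13:00, 13:45–15:00.
Yusuf free within 07:00–16:00: 08:30–08:45, 09:15–13:00, 14:30–15:15.
Viktor ∩ Rania: 07:30–07:45, 08:00–09:15, 09:45–10:45, 12:15–13:15, 14:15–15:30.
Viktor ∩ Rania ∩ Maya: 07:30–07:45, 08:00–08:15, 10:30–10:45, 12:15–13:00, 14:15–15:00.
Viktor ∩ Rania ∩ Maya ∩ Yusuf: 10:30–10:45, 12:15–13:00, 14:30–15:00.
Common window lengths: 15, 45, 30 min; longest is 45.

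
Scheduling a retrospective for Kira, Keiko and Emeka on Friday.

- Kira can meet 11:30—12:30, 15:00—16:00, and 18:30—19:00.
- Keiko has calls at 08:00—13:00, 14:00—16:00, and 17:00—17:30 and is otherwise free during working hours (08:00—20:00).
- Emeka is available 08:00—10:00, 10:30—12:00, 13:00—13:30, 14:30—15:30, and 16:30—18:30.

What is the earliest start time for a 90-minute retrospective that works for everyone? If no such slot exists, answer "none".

Keiko free within 08:00–20:00: 13:00–14:00, 16:00–17:00, 17:30–20:00.
Kira ∩ Keiko: 18:30–19:00.
Kira ∩ Keiko ∩ Emeka: (none).
Windows ≥ 90 min: (none).

none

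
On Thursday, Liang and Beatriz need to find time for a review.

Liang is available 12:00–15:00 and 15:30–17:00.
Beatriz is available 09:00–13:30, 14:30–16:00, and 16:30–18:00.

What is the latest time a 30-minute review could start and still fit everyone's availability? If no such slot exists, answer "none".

Liang ∩ Beatriz: 12:00–13:30, 14:30–15:00, 15:30–16:00, 16:30–17:00.
Windows ≥ 30 min: 12:00–13:30, 14:30–15:00, 15:30–16:00, 16:30–17:00.
Latest start in the last window 16:30–17:00 is 17:00 − 30 min = 16:30.

16:30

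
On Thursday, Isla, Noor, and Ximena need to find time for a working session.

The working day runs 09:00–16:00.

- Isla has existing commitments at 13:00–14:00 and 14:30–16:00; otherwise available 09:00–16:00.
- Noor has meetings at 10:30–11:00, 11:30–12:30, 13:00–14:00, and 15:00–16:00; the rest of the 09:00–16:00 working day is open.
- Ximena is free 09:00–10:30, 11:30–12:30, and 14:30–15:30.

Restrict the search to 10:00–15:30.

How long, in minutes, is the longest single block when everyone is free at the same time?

30 minutes

Isla free within 09:00–16:00: 09:00–13:00, 14:00–14:30.
Noor free within 09:00–16:00: 09:00–10:30, 11:00–11:30, 12:30–13:00, 14:00–15:00.
Isla ∩ Noor: 09:00–10:30, 11:00–11:30, 12:30–13:00, 14:00–14:30.
Isla ∩ Noor ∩ Ximena: 09:00–10:30.
Restricted to 10:00–15:30: 10:00–10:30.
Single common window of 30 minutes.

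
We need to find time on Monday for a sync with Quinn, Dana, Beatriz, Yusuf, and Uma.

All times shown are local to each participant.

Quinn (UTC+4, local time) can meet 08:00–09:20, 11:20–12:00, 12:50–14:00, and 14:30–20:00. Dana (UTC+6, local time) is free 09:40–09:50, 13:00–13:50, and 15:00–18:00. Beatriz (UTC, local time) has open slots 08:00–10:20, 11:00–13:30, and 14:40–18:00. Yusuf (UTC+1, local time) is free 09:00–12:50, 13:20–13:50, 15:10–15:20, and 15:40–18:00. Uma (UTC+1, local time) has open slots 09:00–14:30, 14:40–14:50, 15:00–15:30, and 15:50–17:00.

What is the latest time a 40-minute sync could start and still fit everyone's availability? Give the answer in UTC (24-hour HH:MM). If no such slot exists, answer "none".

Quinn → UTC: 04:00–05:20, 07:20–08:00, 08:50–10:00, 10:30–16:00.
Dana → UTC: 03:40–03:50, 07:00–07:50, 09:00–12:00.
Beatriz → UTC: 08:00–10:20, 11:00–13:30, 14:40–18:00.
Yusuf → UTC: 08:00–11:50, 12:20–12:50, 14:10–14:20, 14:40–17:00.
Uma → UTC: 08:00–13:30, 13:40–13:50, 14:00–14:30, 14:50–16:00.
Quinn ∩ Dana: 07:20–07:50, 09:00–10:00, 10:30–12:00.
Quinn ∩ Dana ∩ Beatriz: 09:00–10:00, 11:00–12:00.
Quinn ∩ Dana ∩ Beatriz ∩ Yusuf: 09:00–10:00, 11:00–11:50.
Quinn ∩ Dana ∩ Beatriz ∩ Yusuf ∩ Uma: 09:00–10:00, 11:00–11:50.
Windows ≥ 40 min: 09:00–10:00, 11:00–11:50.
Latest start in the last window 11:00–11:50 is 11:50 − 40 min = 11:10.

11:10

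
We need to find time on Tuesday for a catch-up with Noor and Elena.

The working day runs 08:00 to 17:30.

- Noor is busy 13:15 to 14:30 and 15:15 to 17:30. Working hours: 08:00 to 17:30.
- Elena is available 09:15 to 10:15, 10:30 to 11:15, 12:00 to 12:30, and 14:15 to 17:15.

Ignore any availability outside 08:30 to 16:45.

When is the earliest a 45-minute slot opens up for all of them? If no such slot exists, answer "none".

Noor free within 08:00–17:30: 08:00–13:15, 14:30–15:15.
Noor ∩ Elena: 09:15–10:15, 10:30–11:15, 12:00–12:30, 14:30–15:15.
Restricted to 08:30–16:45: 09:15–10:15, 10:30–11:15, 12:00–12:30, 14:30–15:15.
Windows ≥ 45 min: 09:15–10:15, 10:30–11:15, 14:30–15:15.
Earliest such window starts at 09:15.

09:15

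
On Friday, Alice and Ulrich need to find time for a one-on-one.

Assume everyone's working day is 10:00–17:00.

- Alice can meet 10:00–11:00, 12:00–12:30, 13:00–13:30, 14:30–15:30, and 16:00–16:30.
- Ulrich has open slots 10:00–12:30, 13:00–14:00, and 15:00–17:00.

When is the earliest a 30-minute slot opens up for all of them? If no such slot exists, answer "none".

Alice ∩ Ulrich: 10:00–11:00, 12:00–12:30, 13:00–13:30, 15:00–15:30, 16:00–16:30.
Windows ≥ 30 min: 10:00–11:00, 12:00–12:30, 13:00–13:30, 15:00–15:30, 16:00–16:30.
Earliest such window starts at 10:00.

10:00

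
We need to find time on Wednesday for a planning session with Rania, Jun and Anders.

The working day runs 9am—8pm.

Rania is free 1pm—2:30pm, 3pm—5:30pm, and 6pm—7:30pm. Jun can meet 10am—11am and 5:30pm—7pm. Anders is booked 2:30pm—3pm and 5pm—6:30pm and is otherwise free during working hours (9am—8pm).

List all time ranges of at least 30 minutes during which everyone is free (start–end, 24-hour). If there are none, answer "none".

18:30–19:00

Anders free within 09:00–20:00: 09:00–14:30, 15:00–17:00, 18:30–20:00.
Rania ∩ Jun: 18:00–19:00.
Rania ∩ Jun ∩ Anders: 18:30–19:00.
Windows ≥ 30 min: 18:30–19:00.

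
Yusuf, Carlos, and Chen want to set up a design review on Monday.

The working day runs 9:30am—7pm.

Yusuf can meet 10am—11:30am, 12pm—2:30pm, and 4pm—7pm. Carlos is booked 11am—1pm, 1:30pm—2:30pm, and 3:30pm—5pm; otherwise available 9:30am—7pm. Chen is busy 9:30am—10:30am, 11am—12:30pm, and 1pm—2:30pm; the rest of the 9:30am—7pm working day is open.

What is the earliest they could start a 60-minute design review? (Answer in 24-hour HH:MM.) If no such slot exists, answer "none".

Carlos free within 09:30–19:00: 09:30–11:00, 13:00–13:30, 14:30–15:30, 17:00–19:00.
Chen free within 09:30–19:00: 10:30–11:00, 12:30–13:00, 14:30–19:00.
Yusuf ∩ Carlos: 10:00–11:00, 13:00–13:30, 17:00–19:00.
Yusuf ∩ Carlos ∩ Chen: 10:30–11:00, 17:00–19:00.
Windows ≥ 60 min: 17:00–19:00.
Earliest such window starts at 17:00.

17:00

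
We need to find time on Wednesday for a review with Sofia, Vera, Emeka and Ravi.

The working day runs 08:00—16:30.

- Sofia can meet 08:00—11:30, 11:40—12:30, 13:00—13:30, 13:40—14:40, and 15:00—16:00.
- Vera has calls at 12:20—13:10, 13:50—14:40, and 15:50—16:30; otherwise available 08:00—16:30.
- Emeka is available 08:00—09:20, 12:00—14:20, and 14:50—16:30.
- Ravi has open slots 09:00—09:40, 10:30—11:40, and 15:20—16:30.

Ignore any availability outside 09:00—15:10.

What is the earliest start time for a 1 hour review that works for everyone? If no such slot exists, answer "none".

Vera free within 08:00–16:30: 08:00–12:20, 13:10–13:50, 14:40–15:50.
Sofia ∩ Vera: 08:00–11:30, 11:40–12:20, 13:10–13:30, 13:40–13:50, 15:00–15:50.
Sofia ∩ Vera ∩ Emeka: 08:00–09:20, 12:00–12:20, 13:10–13:30, 13:40–13:50, 15:00–15:50.
Sofia ∩ Vera ∩ Emeka ∩ Ravi: 09:00–09:20, 15:20–15:50.
Restricted to 09:00–15:10: 09:00–09:20.
Windows ≥ 60 min: (none).

none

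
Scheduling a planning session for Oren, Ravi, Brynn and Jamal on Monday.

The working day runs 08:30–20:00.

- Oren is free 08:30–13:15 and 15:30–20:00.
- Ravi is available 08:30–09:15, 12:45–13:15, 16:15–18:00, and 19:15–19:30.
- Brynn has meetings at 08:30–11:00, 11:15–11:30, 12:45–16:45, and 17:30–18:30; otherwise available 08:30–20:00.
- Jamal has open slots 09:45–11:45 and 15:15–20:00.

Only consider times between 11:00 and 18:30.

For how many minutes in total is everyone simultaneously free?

Brynn free within 08:30–20:00: 11:00–11:15, 11:30–12:45, 16:45–17:30, 18:30–20:00.
Oren ∩ Ravi: 08:30–09:15, 12:45–13:15, 16:15–18:00, 19:15–19:30.
Oren ∩ Ravi ∩ Brynn: 16:45–17:30, 19:15–19:30.
Oren ∩ Ravi ∩ Brynn ∩ Jamal: 16:45–17:30, 19:15–19:30.
Restricted to 11:00–18:30: 16:45–17:30.
Total common minutes: 45.

45 minutes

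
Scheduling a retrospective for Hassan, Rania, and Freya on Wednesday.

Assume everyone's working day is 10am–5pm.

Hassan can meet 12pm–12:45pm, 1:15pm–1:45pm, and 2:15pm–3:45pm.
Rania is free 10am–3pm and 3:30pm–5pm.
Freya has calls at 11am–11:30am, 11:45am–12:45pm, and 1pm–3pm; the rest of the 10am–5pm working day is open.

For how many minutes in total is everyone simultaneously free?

Freya free within 10:00–17:00: 10:00–11:00, 11:30–11:45, 12:45–13:00, 15:00–17:00.
Hassan ∩ Rania: 12:00–12:45, 13:15–13:45, 14:15–15:00, 15:30–15:45.
Hassan ∩ Rania ∩ Freya: 15:30–15:45.
Total common minutes: 15.

15 minutes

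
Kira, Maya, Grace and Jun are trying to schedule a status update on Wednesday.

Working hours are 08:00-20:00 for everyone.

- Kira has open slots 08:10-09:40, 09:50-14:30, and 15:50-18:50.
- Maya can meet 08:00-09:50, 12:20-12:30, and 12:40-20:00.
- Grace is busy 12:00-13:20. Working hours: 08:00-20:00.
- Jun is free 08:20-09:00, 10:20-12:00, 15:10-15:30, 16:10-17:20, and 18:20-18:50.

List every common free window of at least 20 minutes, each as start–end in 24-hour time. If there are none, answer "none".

Grace free within 08:00–20:00: 08:00–12:00, 13:20–20:00.
Kira ∩ Maya: 08:10–09:40, 12:20–12:30, 12:40–14:30, 15:50–18:50.
Kira ∩ Maya ∩ Grace: 08:10–09:40, 13:20–14:30, 15:50–18:50.
Kira ∩ Maya ∩ Grace ∩ Jun: 08:20–09:00, 16:10–17:20, 18:20–18:50.
Windows ≥ 20 min: 08:20–09:00, 16:10–17:20, 18:20–18:50.

08:20–09:00, 16:10–17:20, 18:20–18:50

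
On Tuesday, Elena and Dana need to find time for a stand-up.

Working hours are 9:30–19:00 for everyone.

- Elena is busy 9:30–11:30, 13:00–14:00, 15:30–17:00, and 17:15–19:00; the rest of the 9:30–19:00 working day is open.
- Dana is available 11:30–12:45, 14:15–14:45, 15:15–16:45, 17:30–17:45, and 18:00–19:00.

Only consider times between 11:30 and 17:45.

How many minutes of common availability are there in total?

Elena free within 09:30–19:00: 11:30–13:00, 14:00–15:30, 17:00–17:15.
Elena ∩ Dana: 11:30–12:45, 14:15–14:45, 15:15–15:30.
Restricted to 11:30–17:45: 11:30–12:45, 14:15–14:45, 15:15–15:30.
Total common minutes: 75 + 30 + 15 = 120.

120 minutes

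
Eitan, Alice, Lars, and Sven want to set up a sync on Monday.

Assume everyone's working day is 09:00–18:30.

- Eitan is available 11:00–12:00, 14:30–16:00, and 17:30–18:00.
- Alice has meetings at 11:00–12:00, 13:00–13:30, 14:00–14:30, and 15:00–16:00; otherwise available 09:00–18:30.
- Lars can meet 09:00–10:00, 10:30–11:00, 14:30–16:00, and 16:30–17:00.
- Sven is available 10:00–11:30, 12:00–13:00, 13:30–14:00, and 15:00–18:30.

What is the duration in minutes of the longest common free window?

Alice free within 09:00–18:30: 09:00–11:00, 12:00–13:00, 13:30–14:00, 14:30–15:00, 16:00–18:30.
Eitan ∩ Alice: 14:30–15:00, 17:30–18:00.
Eitan ∩ Alice ∩ Lars: 14:30–15:00.
Eitan ∩ Alice ∩ Lars ∩ Sven: (none).
No common window.

0 minutes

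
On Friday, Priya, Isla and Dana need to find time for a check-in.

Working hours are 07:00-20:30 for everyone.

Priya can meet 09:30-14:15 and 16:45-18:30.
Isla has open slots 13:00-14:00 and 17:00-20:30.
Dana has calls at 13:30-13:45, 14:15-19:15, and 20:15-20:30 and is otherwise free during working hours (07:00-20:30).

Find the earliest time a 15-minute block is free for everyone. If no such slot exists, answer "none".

13:00

Dana free within 07:00–20:30: 07:00–13:30, 13:45–14:15, 19:15–20:15.
Priya ∩ Isla: 13:00–14:00, 17:00–18:30.
Priya ∩ Isla ∩ Dana: 13:00–13:30, 13:45–14:00.
Windows ≥ 15 min: 13:00–13:30, 13:45–14:00.
Earliest such window starts at 13:00.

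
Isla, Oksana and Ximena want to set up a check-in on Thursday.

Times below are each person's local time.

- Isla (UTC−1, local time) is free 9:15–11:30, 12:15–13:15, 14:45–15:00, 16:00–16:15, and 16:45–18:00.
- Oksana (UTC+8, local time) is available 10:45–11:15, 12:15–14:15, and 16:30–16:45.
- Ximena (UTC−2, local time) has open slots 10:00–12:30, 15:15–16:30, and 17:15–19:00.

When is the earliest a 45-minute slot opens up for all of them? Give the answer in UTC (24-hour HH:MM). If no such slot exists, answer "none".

none

Isla → UTC: 10:15–12:30, 13:15–14:15, 15:45–16:00, 17:00–17:15, 17:45–19:00.
Oksana → UTC: 02:45–03:15, 04:15–06:15, 08:30–08:45.
Ximena → UTC: 12:00–14:30, 17:15–18:30, 19:15–21:00.
Isla ∩ Oksana: (none).
Isla ∩ Oksana ∩ Ximena: (none).
Windows ≥ 45 min: (none).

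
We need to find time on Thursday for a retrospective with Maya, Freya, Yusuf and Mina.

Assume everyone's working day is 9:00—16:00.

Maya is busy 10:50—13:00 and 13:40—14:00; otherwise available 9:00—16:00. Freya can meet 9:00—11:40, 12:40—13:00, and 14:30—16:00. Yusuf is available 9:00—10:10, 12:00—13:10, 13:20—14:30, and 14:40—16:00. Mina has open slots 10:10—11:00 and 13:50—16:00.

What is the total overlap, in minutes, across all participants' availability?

80 minutes

Maya free within 09:00–16:00: 09:00–10:50, 13:00–13:40, 14:00–16:00.
Maya ∩ Freya: 09:00–10:50, 14:30–16:00.
Maya ∩ Freya ∩ Yusuf: 09:00–10:10, 14:40–16:00.
Maya ∩ Freya ∩ Yusuf ∩ Mina: 14:40–16:00.
Total common minutes: 80.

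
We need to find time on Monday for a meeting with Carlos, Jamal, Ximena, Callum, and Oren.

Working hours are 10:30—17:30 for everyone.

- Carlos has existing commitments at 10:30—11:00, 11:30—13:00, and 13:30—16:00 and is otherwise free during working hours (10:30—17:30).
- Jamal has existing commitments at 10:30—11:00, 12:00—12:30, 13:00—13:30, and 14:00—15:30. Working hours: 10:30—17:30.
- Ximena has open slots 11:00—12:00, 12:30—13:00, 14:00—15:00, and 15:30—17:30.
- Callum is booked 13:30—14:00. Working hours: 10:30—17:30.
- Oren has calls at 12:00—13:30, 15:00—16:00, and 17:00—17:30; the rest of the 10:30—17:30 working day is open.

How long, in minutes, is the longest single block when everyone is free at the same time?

60 minutes

Carlos free within 10:30–17:30: 11:00–11:30, 13:00–13:30, 16:00–17:30.
Jamal free within 10:30–17:30: 11:00–12:00, 12:30–13:00, 13:30–14:00, 15:30–17:30.
Callum free within 10:30–17:30: 10:30–13:30, 14:00–17:30.
Oren free within 10:30–17:30: 10:30–12:00, 13:30–15:00, 16:00–17:00.
Carlos ∩ Jamal: 11:00–11:30, 16:00–17:30.
Carlos ∩ Jamal ∩ Ximena: 11:00–11:30, 16:00–17:30.
Carlos ∩ Jamal ∩ Ximena ∩ Callum: 11:00–11:30, 16:00–17:30.
Carlos ∩ Jamal ∩ Ximena ∩ Callum ∩ Oren: 11:00–11:30, 16:00–17:00.
Common window lengths: 30, 60 min; longest is 60.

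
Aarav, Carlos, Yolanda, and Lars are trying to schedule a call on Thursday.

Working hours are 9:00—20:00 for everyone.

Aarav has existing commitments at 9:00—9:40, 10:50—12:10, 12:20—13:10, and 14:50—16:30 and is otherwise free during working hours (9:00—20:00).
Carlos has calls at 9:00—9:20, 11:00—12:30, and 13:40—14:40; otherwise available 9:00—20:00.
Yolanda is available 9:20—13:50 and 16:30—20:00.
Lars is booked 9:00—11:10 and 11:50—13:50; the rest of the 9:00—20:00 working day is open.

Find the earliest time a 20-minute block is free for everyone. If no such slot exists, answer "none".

16:30

Aarav free within 09:00–20:00: 09:40–10:50, 12:10–12:20, 13:10–14:50, 16:30–20:00.
Carlos free within 09:00–20:00: 09:20–11:00, 12:30–13:40, 14:40–20:00.
Lars free within 09:00–20:00: 11:10–11:50, 13:50–20:00.
Aarav ∩ Carlos: 09:40–10:50, 13:10–13:40, 14:40–14:50, 16:30–20:00.
Aarav ∩ Carlos ∩ Yolanda: 09:40–10:50, 13:10–13:40, 16:30–20:00.
Aarav ∩ Carlos ∩ Yolanda ∩ Lars: 16:30–20:00.
Windows ≥ 20 min: 16:30–20:00.
Earliest such window starts at 16:30.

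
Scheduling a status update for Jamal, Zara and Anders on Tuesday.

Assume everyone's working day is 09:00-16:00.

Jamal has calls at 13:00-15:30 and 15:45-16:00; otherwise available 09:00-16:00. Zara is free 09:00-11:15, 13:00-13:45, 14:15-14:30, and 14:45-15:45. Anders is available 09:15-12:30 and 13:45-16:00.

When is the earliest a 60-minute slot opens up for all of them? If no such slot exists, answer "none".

Jamal free within 09:00–16:00: 09:00–13:00, 15:30–15:45.
Jamal ∩ Zara: 09:00–11:15, 15:30–15:45.
Jamal ∩ Zara ∩ Anders: 09:15–11:15, 15:30–15:45.
Windows ≥ 60 min: 09:15–11:15.
Earliest such window starts at 09:15.

09:15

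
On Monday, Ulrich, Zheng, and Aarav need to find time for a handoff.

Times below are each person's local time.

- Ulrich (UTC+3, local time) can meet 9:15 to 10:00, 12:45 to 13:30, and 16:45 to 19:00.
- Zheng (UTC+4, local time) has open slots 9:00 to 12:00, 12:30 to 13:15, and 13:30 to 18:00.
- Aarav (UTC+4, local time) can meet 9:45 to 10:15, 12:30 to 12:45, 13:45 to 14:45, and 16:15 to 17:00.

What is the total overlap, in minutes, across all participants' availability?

45 minutes

Ulrich → UTC: 06:15–07:00, 09:45–10:30, 13:45–16:00.
Zheng → UTC: 05:00–08:00, 08:30–09:15, 09:30–14:00.
Aarav → UTC: 05:45–06:15, 08:30–08:45, 09:45–10:45, 12:15–13:00.
Ulrich ∩ Zheng: 06:15–07:00, 09:45–10:30, 13:45–14:00.
Ulrich ∩ Zheng ∩ Aarav: 09:45–10:30.
Total common minutes: 45.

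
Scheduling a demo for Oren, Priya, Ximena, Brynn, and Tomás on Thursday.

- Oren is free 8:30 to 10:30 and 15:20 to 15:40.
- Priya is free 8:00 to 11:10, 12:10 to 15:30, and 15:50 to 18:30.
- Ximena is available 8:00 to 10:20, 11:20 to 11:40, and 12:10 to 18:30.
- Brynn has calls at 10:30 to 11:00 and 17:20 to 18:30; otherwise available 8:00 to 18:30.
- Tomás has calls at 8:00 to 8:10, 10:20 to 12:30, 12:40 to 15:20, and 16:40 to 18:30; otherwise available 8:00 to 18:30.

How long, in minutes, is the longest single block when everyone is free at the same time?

110 minutes

Brynn free within 08:00–18:30: 08:00–10:30, 11:00–17:20.
Tomás free within 08:00–18:30: 08:10–10:20, 12:30–12:40, 15:20–16:40.
Oren ∩ Priya: 08:30–10:30, 15:20–15:30.
Oren ∩ Priya ∩ Ximena: 08:30–10:20, 15:20–15:30.
Oren ∩ Priya ∩ Ximena ∩ Brynn: 08:30–10:20, 15:20–15:30.
Oren ∩ Priya ∩ Ximena ∩ Brynn ∩ Tomás: 08:30–10:20, 15:20–15:30.
Common window lengths: 110, 10 min; longest is 110.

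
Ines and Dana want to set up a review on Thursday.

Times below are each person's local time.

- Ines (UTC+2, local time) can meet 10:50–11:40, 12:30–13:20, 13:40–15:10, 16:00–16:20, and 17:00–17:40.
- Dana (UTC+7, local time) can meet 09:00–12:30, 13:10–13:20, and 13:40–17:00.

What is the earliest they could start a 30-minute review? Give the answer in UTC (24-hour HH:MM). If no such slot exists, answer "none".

Ines → UTC: 08:50–09:40, 10:30–11:20, 11:40–13:10, 14:00–14:20, 15:00–15:40.
Dana → UTC: 02:00–05:30, 06:10–06:20, 06:40–10:00.
Ines ∩ Dana: 08:50–09:40.
Windows ≥ 30 min: 08:50–09:40.
Earliest such window starts at 08:50.

08:50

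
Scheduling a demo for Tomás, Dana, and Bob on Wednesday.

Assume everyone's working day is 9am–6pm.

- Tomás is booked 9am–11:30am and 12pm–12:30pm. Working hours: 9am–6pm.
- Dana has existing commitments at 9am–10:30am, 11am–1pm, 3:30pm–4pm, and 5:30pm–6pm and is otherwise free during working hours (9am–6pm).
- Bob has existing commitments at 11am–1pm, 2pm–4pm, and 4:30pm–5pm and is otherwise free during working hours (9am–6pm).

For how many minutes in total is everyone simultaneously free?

120 minutes

Tomás free within 09:00–18:00: 11:30–12:00, 12:30–18:00.
Dana free within 09:00–18:00: 10:30–11:00, 13:00–15:30, 16:00–17:30.
Bob free within 09:00–18:00: 09:00–11:00, 13:00–14:00, 16:00–16:30, 17:00–18:00.
Tomás ∩ Dana: 13:00–15:30, 16:00–17:30.
Tomás ∩ Dana ∩ Bob: 13:00–14:00, 16:00–16:30, 17:00–17:30.
Total common minutes: 60 + 30 + 30 = 120.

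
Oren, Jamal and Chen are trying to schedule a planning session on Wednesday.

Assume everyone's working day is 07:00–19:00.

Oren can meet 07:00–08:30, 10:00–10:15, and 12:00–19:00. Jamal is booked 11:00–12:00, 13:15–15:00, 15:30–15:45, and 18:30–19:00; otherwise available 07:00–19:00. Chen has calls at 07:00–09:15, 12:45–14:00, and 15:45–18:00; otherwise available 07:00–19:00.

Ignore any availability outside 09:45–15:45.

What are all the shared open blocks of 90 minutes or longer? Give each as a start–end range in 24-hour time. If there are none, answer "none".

none

Jamal free within 07:00–19:00: 07:00–11:00, 12:00–13:15, 15:00–15:30, 15:45–18:30.
Chen free within 07:00–19:00: 09:15–12:45, 14:00–15:45, 18:00–19:00.
Oren ∩ Jamal: 07:00–08:30, 10:00–10:15, 12:00–13:15, 15:00–15:30, 15:45–18:30.
Oren ∩ Jamal ∩ Chen: 10:00–10:15, 12:00–12:45, 15:00–15:30, 18:00–18:30.
Restricted to 09:45–15:45: 10:00–10:15, 12:00–12:45, 15:00–15:30.
Windows ≥ 90 min: (none).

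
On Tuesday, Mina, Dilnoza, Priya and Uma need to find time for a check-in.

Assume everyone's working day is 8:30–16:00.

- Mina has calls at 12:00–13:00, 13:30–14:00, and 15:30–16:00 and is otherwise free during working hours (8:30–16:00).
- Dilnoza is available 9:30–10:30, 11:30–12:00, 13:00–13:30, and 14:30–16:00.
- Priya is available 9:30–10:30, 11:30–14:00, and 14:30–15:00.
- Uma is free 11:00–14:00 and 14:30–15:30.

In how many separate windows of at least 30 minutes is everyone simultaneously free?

3

Mina free within 08:30–16:00: 08:30–12:00, 13:00–13:30, 14:00–15:30.
Mina ∩ Dilnoza: 09:30–10:30, 11:30–12:00, 13:00–13:30, 14:30–15:30.
Mina ∩ Dilnoza ∩ Priya: 09:30–10:30, 11:30–12:00, 13:00–13:30, 14:30–15:00.
Mina ∩ Dilnoza ∩ Priya ∩ Uma: 11:30–12:00, 13:00–13:30, 14:30–15:00.
Windows ≥ 30 min: 11:30–12:00, 13:00–13:30, 14:30–15:00.
That's 3 windows.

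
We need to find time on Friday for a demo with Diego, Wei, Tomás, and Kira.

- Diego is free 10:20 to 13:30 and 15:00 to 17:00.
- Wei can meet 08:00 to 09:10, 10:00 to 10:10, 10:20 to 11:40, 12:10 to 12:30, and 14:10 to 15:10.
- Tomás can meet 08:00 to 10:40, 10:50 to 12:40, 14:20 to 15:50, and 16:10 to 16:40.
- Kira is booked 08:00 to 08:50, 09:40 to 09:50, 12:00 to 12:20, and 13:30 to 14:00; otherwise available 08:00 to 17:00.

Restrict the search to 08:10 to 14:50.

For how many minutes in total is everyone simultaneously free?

80 minutes

Kira free within 08:00–17:00: 08:50–09:40, 09:50–12:00, 12:20–13:30, 14:00–17:00.
Diego ∩ Wei: 10:20–11:40, 12:10–12:30, 15:00–15:10.
Diego ∩ Wei ∩ Tomás: 10:20–10:40, 10:50–11:40, 12:10–12:30, 15:00–15:10.
Diego ∩ Wei ∩ Tomás ∩ Kira: 10:20–10:40, 10:50–11:40, 12:20–12:30, 15:00–15:10.
Restricted to 08:10–14:50: 10:20–10:40, 10:50–11:40, 12:20–12:30.
Total common minutes: 20 + 50 + 10 = 80.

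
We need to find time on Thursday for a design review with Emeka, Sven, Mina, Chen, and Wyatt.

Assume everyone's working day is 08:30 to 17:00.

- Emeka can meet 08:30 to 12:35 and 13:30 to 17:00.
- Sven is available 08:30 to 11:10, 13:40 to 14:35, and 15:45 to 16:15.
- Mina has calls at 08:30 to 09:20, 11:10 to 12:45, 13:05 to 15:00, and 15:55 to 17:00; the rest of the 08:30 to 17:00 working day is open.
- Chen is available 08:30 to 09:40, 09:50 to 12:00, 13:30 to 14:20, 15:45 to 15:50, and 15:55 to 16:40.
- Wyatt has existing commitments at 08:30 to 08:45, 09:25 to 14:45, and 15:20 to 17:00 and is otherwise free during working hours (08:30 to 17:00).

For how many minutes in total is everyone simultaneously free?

Mina free within 08:30–17:00: 09:20–11:10, 12:45–13:05, 15:00–15:55.
Wyatt free within 08:30–17:00: 08:45–09:25, 14:45–15:20.
Emeka ∩ Sven: 08:30–11:10, 13:40–14:35, 15:45–16:15.
Emeka ∩ Sven ∩ Mina: 09:20–11:10, 15:45–15:55.
Emeka ∩ Sven ∩ Mina ∩ Chen: 09:20–09:40, 09:50–11:10, 15:45–15:50.
Emeka ∩ Sven ∩ Mina ∩ Chen ∩ Wyatt: 09:20–09:25.
Total common minutes: 5.

5 minutes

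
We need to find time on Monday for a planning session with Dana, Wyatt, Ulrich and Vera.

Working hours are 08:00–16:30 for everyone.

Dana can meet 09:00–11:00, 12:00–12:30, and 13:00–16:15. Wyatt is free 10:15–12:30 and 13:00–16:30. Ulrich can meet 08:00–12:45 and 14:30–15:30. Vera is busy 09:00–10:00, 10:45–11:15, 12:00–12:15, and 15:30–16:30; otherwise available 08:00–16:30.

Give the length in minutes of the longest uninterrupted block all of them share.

Vera free within 08:00–16:30: 08:00–09:00, 10:00–10:45, 11:15–12:00, 12:15–15:30.
Dana ∩ Wyatt: 10:15–11:00, 12:00–12:30, 13:00–16:15.
Dana ∩ Wyatt ∩ Ulrich: 10:15–11:00, 12:00–12:30, 14:30–15:30.
Dana ∩ Wyatt ∩ Ulrich ∩ Vera: 10:15–10:45, 12:15–12:30, 14:30–15:30.
Common window lengths: 30, 15, 60 min; longest is 60.

60 minutes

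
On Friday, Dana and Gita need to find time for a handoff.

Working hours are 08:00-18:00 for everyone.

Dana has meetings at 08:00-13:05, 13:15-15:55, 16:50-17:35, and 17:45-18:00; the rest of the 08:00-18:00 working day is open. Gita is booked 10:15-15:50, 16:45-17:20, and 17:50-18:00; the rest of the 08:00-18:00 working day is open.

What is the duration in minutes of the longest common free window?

Dana free within 08:00–18:00: 13:05–13:15, 15:55–16:50, 17:35–17:45.
Gita free within 08:00–18:00: 08:00–10:15, 15:50–16:45, 17:20–17:50.
Dana ∩ Gita: 15:55–16:45, 17:35–17:45.
Common window lengths: 50, 10 min; longest is 50.

50 minutes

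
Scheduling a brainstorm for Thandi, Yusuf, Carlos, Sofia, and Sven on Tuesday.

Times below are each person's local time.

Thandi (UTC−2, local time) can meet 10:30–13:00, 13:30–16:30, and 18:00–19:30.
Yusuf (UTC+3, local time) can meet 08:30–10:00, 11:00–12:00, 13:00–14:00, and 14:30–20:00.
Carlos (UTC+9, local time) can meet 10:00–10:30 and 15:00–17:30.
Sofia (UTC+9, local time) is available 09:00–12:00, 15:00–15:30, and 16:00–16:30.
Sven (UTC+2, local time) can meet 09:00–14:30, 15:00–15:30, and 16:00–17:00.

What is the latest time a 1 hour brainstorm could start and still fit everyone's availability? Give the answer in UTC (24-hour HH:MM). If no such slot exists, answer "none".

Thandi → UTC: 12:30–15:00, 15:30–18:30, 20:00–21:30.
Yusuf → UTC: 05:30–07:00, 08:00–09:00, 10:00–11:00, 11:30–17:00.
Carlos → UTC: 01:00–01:30, 06:00–08:30.
Sofia → UTC: 00:00–03:00, 06:00–06:30, 07:00–07:30.
Sven → UTC: 07:00–12:30, 13:00–13:30, 14:00–15:00.
Thandi ∩ Yusuf: 12:30–15:00, 15:30–17:00.
Thandi ∩ Yusuf ∩ Carlos: (none).
Thandi ∩ Yusuf ∩ Carlos ∩ Sofia: (none).
Thandi ∩ Yusuf ∩ Carlos ∩ Sofia ∩ Sven: (none).
Windows ≥ 60 min: (none).

none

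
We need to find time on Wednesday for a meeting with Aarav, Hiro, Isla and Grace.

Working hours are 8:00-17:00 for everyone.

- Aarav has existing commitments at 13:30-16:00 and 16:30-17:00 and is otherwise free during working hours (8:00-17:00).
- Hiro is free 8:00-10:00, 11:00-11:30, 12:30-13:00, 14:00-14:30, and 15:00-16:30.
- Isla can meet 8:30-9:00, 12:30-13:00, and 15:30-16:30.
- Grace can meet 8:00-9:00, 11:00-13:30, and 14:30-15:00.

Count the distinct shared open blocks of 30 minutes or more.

Aarav free within 08:00–17:00: 08:00–13:30, 16:00–16:30.
Aarav ∩ Hiro: 08:00–10:00, 11:00–11:30, 12:30–13:00, 16:00–16:30.
Aarav ∩ Hiro ∩ Isla: 08:30–09:00, 12:30–13:00, 16:00–16:30.
Aarav ∩ Hiro ∩ Isla ∩ Grace: 08:30–09:00, 12:30–13:00.
Windows ≥ 30 min: 08:30–09:00, 12:30–13:00.
That's 2 windows.

2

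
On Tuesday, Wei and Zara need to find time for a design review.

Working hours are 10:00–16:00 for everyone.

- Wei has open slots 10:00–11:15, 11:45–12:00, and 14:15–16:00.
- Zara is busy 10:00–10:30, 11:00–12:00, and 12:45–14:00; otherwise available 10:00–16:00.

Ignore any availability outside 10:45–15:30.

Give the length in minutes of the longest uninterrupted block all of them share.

75 minutes

Zara free within 10:00–16:00: 10:30–11:00, 12:00–12:45, 14:00–16:00.
Wei ∩ Zara: 10:30–11:00, 14:15–16:00.
Restricted to 10:45–15:30: 10:45–11:00, 14:15–15:30.
Common window lengths: 15, 75 min; longest is 75.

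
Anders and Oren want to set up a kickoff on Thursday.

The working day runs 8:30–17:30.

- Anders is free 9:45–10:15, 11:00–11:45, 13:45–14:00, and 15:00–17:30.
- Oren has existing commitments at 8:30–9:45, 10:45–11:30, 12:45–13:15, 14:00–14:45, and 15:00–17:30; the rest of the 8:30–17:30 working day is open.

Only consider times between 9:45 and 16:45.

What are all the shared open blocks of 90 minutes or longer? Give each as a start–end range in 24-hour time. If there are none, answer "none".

none

Oren free within 08:30–17:30: 09:45–10:45, 11:30–12:45, 13:15–14:00, 14:45–15:00.
Anders ∩ Oren: 09:45–10:15, 11:30–11:45, 13:45–14:00.
Restricted to 09:45–16:45: 09:45–10:15, 11:30–11:45, 13:45–14:00.
Windows ≥ 90 min: (none).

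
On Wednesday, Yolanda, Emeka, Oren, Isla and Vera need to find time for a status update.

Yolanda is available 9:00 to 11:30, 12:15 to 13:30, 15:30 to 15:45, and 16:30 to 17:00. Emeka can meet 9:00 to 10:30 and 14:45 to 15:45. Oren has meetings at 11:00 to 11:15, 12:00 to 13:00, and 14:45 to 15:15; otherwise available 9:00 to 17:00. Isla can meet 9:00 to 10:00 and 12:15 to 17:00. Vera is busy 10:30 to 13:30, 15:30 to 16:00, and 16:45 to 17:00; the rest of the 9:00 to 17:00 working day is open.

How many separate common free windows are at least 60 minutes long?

Oren free within 09:00–17:00: 09:00–11:00, 11:15–12:00, 13:00–14:45, 15:15–17:00.
Vera free within 09:00–17:00: 09:00–10:30, 13:30–15:30, 16:00–16:45.
Yolanda ∩ Emeka: 09:00–10:30, 15:30–15:45.
Yolanda ∩ Emeka ∩ Oren: 09:00–10:30, 15:30–15:45.
Yolanda ∩ Emeka ∩ Oren ∩ Isla: 09:00–10:00, 15:30–15:45.
Yolanda ∩ Emeka ∩ Oren ∩ Isla ∩ Vera: 09:00–10:00.
Windows ≥ 60 min: 09:00–10:00.
That's 1 window.

1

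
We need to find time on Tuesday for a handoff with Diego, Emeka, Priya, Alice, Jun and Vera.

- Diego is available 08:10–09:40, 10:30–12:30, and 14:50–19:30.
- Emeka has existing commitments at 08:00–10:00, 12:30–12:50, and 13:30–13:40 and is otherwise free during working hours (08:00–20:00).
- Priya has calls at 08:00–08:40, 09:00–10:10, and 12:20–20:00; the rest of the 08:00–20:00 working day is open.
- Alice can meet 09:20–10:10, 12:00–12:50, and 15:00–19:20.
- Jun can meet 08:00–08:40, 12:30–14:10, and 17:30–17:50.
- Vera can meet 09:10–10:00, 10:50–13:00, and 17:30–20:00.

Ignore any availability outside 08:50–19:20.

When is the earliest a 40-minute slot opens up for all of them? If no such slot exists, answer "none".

Emeka free within 08:00–20:00: 10:00–12:30, 12:50–13:30, 13:40–20:00.
Priya free within 08:00–20:00: 08:40–09:00, 10:10–12:20.
Diego ∩ Emeka: 10:30–12:30, 14:50–19:30.
Diego ∩ Emeka ∩ Priya: 10:30–12:20.
Diego ∩ Emeka ∩ Priya ∩ Alice: 12:00–12:20.
Diego ∩ Emeka ∩ Priya ∩ Alice ∩ Jun: (none).
Diego ∩ Emeka ∩ Priya ∩ Alice ∩ Jun ∩ Vera: (none).
Restricted to 08:50–19:20: (none).
Windows ≥ 40 min: (none).

none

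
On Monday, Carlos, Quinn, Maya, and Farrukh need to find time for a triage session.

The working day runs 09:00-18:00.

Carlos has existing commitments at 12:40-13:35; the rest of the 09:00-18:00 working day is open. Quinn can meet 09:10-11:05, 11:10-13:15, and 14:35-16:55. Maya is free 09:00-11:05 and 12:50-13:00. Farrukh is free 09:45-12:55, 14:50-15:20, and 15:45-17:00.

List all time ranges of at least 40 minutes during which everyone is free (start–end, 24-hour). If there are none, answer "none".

09:45–11:05

Carlos free within 09:00–18:00: 09:00–12:40, 13:35–18:00.
Carlos ∩ Quinn: 09:10–11:05, 11:10–12:40, 14:35–16:55.
Carlos ∩ Quinn ∩ Maya: 09:10–11:05.
Carlos ∩ Quinn ∩ Maya ∩ Farrukh: 09:45–11:05.
Windows ≥ 40 min: 09:45–11:05.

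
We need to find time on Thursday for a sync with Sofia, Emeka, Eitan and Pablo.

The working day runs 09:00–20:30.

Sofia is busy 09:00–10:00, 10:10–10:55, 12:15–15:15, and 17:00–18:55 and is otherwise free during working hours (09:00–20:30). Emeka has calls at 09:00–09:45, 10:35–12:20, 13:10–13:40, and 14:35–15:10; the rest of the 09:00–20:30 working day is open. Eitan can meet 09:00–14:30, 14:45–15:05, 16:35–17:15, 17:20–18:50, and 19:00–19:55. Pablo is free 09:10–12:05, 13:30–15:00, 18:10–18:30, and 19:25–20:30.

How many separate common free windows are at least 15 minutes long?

1

Sofia free within 09:00–20:30: 10:00–10:10, 10:55–12:15, 15:15–17:00, 18:55–20:30.
Emeka free within 09:00–20:30: 09:45–10:35, 12:20–13:10, 13:40–14:35, 15:10–20:30.
Sofia ∩ Emeka: 10:00–10:10, 15:15–17:00, 18:55–20:30.
Sofia ∩ Emeka ∩ Eitan: 10:00–10:10, 16:35–17:00, 19:00–19:55.
Sofia ∩ Emeka ∩ Eitan ∩ Pablo: 10:00–10:10, 19:25–19:55.
Windows ≥ 15 min: 19:25–19:55.
That's 1 window.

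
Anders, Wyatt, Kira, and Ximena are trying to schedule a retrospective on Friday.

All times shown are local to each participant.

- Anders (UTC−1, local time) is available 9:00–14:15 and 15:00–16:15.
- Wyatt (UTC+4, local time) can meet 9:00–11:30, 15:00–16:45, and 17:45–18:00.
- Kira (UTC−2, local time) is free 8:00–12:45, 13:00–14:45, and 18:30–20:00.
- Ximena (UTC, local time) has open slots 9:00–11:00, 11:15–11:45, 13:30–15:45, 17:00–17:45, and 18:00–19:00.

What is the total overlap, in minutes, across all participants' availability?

Anders → UTC: 10:00–15:15, 16:00–17:15.
Wyatt → UTC: 05:00–07:30, 11:00–12:45, 13:45–14:00.
Kira → UTC: 10:00–14:45, 15:00–16:45, 20:30–22:00.
Ximena → UTC: 09:00–11:00, 11:15–11:45, 13:30–15:45, 17:00–17:45, 18:00–19:00.
Anders ∩ Wyatt: 11:00–12:45, 13:45–14:00.
Anders ∩ Wyatt ∩ Kira: 11:00–12:45, 13:45–14:00.
Anders ∩ Wyatt ∩ Kira ∩ Ximena: 11:15–11:45, 13:45–14:00.
Total common minutes: 30 + 15 = 45.

45 minutes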